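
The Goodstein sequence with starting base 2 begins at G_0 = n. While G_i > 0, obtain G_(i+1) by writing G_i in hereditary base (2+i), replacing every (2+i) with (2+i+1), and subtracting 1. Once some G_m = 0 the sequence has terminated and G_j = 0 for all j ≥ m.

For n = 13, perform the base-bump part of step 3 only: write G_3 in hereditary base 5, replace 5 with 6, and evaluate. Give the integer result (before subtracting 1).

[0] 13 ≡ 2^(2 + 1) + 2^2 + 1 (base 2). Lift 3: 109. −1: 108.
[1] 108 ≡ 3^(3 + 1) + 3^3 (base 3). Lift 4: 1280. −1: 1279.
[2] 1279 ≡ 4^(4 + 1) + 3·4^3 + 3·4^2 + 3·4 + 3 (base 4). Lift 5: 16093. −1: 16092.

280712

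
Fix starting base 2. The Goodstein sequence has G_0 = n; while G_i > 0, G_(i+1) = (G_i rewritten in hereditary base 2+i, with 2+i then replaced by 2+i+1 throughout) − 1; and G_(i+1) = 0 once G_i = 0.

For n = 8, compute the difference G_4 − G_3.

G_0 = 8. HB_2(8) = 2^(2 + 1). Bump = 81. G_1 = 80.
G_1 = 80. HB_3(80) = 2·3^3 + 2·3^2 + 2·3 + 2. Bump = 554. G_2 = 553.
G_2 = 553. HB_4(553) = 2·4^4 + 2·4^2 + 2·4 + 1. Bump = 6311. G_3 = 6310.
G_3 = 6310. HB_5(6310) = 2·5^5 + 2·5^2 + 2·5. Bump = 93396. G_4 = 93395.

87085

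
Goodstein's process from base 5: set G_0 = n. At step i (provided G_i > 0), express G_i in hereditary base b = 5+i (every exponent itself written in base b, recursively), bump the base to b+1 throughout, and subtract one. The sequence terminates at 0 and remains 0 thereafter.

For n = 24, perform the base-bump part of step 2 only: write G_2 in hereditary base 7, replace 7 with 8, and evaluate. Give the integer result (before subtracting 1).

34

i=0: 24 = 4·5 + 4 (b=5); 5→6: 4·6 + 4 = 28; 28−1 = 27
i=1: 27 = 4·6 + 3 (b=6); 6→7: 4·7 + 3 = 31; 31−1 = 30
i=2: 30 = 4·7 + 2 (b=7); 7→8: 4·8 + 2 = 34; 34−1 = 33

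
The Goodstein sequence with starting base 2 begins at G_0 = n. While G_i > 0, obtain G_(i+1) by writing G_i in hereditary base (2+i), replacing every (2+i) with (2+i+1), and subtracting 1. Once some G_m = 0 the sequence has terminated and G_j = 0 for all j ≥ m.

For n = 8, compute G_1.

80

8 —HB2→ 2^(2 + 1) —bump→ 3^(3 + 1) = 81 —(−1)→ 80
80 —HB3→ 2·3^3 + 2·3^2 + 2·3 + 2 —bump→ 2·4^4 + 2·4^2 + 2·4 + 2 = 554 —(−1)→ 553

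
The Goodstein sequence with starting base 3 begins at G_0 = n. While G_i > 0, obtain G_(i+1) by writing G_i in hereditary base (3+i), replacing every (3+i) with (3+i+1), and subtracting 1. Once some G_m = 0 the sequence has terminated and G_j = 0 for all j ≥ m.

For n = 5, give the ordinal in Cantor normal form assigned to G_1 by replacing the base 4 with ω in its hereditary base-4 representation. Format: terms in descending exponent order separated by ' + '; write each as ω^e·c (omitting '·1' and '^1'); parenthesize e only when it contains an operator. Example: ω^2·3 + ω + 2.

[0] 5 ≡ 3 + 2 (base 3). Lift 4: 6. −1: 5.
[1] 5 ≡ 4 + 1 (base 4). Lift 5: 6. −1: 5.

ω + 1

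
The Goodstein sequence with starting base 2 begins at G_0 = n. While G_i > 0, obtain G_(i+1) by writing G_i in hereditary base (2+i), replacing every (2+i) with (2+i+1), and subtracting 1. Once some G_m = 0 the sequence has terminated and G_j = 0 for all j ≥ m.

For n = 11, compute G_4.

G_0 = 11. HB_2(11) = 2^(2 + 1) + 2 + 1. Bump = 85. G_1 = 84.
G_1 = 84. HB_3(84) = 3^(3 + 1) + 3. Bump = 1028. G_2 = 1027.
G_2 = 1027. HB_4(1027) = 4^(4 + 1) + 3. Bump = 15628. G_3 = 15627.
G_3 = 15627. HB_5(15627) = 5^(5 + 1) + 2. Bump = 279938. G_4 = 279937.

279937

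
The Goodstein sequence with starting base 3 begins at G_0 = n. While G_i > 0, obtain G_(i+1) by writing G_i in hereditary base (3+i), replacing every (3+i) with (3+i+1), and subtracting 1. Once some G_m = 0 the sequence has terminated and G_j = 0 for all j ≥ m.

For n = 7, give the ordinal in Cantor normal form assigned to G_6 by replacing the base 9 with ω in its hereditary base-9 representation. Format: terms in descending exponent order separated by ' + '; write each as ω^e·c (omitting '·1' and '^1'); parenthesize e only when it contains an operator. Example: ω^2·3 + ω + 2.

[0] 7 ≡ 2·3 + 1 (base 3). Lift 4: 9. −1: 8.
[1] 8 ≡ 2·4 (base 4). Lift 5: 10. −1: 9.
[2] 9 ≡ 5 + 4 (base 5). Lift 6: 10. −1: 9.
[3] 9 ≡ 6 + 3 (base 6). Lift 7: 10. −1: 9.
[4] 9 ≡ 7 + 2 (base 7). Lift 8: 10. −1: 9.
[5] 9 ≡ 8 + 1 (base 8). Lift 9: 10. −1: 9.
[6] 9 ≡ 9 (base 9). Lift 10: 10. −1: 9.

ω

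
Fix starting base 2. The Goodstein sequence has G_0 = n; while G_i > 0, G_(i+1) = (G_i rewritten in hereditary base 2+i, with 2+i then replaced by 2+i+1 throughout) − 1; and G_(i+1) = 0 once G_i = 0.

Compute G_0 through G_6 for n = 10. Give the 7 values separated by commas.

10 —HB2→ 2^(2 + 1) + 2 —bump→ 3^(3 + 1) + 3 = 84 —(−1)→ 83
83 —HB3→ 3^(3 + 1) + 2 —bump→ 4^(4 + 1) + 2 = 1026 —(−1)→ 1025
1025 —HB4→ 4^(4 + 1) + 1 —bump→ 5^(5 + 1) + 1 = 15626 —(−1)→ 15625
15625 —HB5→ 5^(5 + 1) —bump→ 6^(6 + 1) = 279936 —(−1)→ 279935
279935 —HB6→ 5·6^6 + 5·6^5 + 5·6^4 + 5·6^3 + 5·6^2 + 5·6 + 5 —bump→ 5·7^7 + 5·7^5 + 5·7^4 + 5·7^3 + 5·7^2 + 5·7 + 5 = 4215755 —(−1)→ 4215754
4215754 —HB7→ 5·7^7 + 5·7^5 + 5·7^4 + 5·7^3 + 5·7^2 + 5·7 + 4 —bump→ 5·8^8 + 5·8^5 + 5·8^4 + 5·8^3 + 5·8^2 + 5·8 + 4 = 84073324 —(−1)→ 84073323

10, 83, 1025, 15625, 279935, 4215754, 84073323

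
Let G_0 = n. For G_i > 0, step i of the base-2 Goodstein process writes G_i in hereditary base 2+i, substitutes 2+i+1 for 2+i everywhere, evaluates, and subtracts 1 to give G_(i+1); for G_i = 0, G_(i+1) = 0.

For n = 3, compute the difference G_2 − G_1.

0

base 2: 3 = 2 + 1; at 3: 3 + 1 = 4; next = 3
base 3: 3 = 3; at 4: 4 = 4; next = 3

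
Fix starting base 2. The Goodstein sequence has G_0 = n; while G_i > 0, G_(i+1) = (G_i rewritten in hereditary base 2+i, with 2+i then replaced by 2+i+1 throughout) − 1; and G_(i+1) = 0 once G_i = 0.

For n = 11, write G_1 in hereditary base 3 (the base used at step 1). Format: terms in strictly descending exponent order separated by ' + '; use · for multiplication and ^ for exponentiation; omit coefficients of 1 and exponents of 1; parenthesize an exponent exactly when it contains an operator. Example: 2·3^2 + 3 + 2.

3^(3 + 1) + 3

i=0: 11 = 2^(2 + 1) + 2 + 1 (b=2); 2→3: 3^(3 + 1) + 3 + 1 = 85; 85−1 = 84
i=1: 84 = 3^(3 + 1) + 3 (b=3); 3→4: 4^(4 + 1) + 4 = 1028; 1028−1 = 1027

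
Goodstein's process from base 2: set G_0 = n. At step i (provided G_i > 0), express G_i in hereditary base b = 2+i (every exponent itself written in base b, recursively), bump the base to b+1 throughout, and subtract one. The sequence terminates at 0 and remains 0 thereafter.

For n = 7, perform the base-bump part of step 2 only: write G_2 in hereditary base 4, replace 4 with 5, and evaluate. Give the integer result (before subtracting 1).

3128

G_0=7  [base 2] 2^2 + 2 + 1  →[2↦3]→  3^3 + 3 + 1 = 31  −1 ⇒ G_1=30
G_1=30  [base 3] 3^3 + 3  →[3↦4]→  4^4 + 4 = 260  −1 ⇒ G_2=259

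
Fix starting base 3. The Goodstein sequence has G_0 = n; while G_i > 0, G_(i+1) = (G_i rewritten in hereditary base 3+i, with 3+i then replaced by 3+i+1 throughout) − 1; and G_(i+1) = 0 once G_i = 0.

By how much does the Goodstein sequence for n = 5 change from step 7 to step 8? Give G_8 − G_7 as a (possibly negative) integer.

-1

[0] 5 ≡ 3 + 2 (base 3). Lift 4: 6. −1: 5.
[1] 5 ≡ 4 + 1 (base 4). Lift 5: 6. −1: 5.
[2] 5 ≡ 5 (base 5). Lift 6: 6. −1: 5.
[3] 5 ≡ 5 (base 6). Lift 7: 5. −1: 4.
[4] 4 ≡ 4 (base 7). Lift 8: 4. −1: 3.
[5] 3 ≡ 3 (base 8). Lift 9: 3. −1: 2.
[6] 2 ≡ 2 (base 9). Lift 10: 2. −1: 1.
[7] 1 ≡ 1 (base 10). Lift 11: 1. −1: 0.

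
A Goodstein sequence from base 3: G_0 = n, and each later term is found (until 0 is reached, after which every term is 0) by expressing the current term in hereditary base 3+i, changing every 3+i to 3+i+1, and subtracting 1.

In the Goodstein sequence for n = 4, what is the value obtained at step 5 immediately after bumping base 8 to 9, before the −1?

1

4 —HB3→ 3 + 1 —bump→ 4 + 1 = 5 —(−1)→ 4
4 —HB4→ 4 —bump→ 5 = 5 —(−1)→ 4
4 —HB5→ 4 —bump→ 4 = 4 —(−1)→ 3
3 —HB6→ 3 —bump→ 3 = 3 —(−1)→ 2
2 —HB7→ 2 —bump→ 2 = 2 —(−1)→ 1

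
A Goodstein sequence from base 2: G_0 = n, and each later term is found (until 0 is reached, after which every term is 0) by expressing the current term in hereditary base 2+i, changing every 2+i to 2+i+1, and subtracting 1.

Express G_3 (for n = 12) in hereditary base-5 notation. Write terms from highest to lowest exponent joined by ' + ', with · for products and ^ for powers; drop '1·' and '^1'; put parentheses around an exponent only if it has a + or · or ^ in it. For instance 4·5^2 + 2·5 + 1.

5^(5 + 1) + 2·5^2 + 2·5

[0] 12 ≡ 2^(2 + 1) + 2^2 (base 2). Lift 3: 108. −1: 107.
[1] 107 ≡ 3^(3 + 1) + 2·3^2 + 2·3 + 2 (base 3). Lift 4: 1066. −1: 1065.
[2] 1065 ≡ 4^(4 + 1) + 2·4^2 + 2·4 + 1 (base 4). Lift 5: 15686. −1: 15685.
[3] 15685 ≡ 5^(5 + 1) + 2·5^2 + 2·5 (base 5). Lift 6: 280020. −1: 280019.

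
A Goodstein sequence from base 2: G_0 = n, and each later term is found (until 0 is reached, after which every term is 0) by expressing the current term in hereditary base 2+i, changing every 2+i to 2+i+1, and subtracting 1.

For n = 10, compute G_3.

15625

(0) 10|_2 = 2^(2 + 1) + 2 ↦ 3^(3 + 1) + 3|_3 = 84 ⇒ 83
(1) 83|_3 = 3^(3 + 1) + 2 ↦ 4^(4 + 1) + 2|_4 = 1026 ⇒ 1025
(2) 1025|_4 = 4^(4 + 1) + 1 ↦ 5^(5 + 1) + 1|_5 = 15626 ⇒ 15625
(3) 15625|_5 = 5^(5 + 1) ↦ 6^(6 + 1)|_6 = 279936 ⇒ 279935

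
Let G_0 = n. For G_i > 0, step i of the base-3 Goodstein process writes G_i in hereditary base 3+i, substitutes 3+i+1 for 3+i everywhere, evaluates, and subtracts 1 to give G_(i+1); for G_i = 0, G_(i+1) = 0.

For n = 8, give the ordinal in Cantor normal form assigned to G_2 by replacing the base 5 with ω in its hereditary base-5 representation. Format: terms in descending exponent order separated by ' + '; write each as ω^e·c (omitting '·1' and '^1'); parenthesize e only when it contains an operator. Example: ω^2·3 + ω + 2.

ω·2

G_0 = 8. HB_3(8) = 2·3 + 2. Bump = 10. G_1 = 9.
G_1 = 9. HB_4(9) = 2·4 + 1. Bump = 11. G_2 = 10.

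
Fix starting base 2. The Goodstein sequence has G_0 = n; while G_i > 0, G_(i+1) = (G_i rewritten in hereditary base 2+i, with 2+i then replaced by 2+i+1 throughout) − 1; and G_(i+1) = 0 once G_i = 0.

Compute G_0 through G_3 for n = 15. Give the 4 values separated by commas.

base 2: 15 = 2^(2 + 1) + 2^2 + 2 + 1; at 3: 3^(3 + 1) + 3^3 + 3 + 1 = 112; next = 111
base 3: 111 = 3^(3 + 1) + 3^3 + 3; at 4: 4^(4 + 1) + 4^4 + 4 = 1284; next = 1283
base 4: 1283 = 4^(4 + 1) + 4^4 + 3; at 5: 5^(5 + 1) + 5^5 + 3 = 18753; next = 18752

15, 111, 1283, 18752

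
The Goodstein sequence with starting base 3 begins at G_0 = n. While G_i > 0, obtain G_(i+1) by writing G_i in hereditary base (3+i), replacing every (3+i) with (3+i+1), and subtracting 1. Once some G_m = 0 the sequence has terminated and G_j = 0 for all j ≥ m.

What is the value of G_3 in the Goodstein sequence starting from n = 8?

11

step 0: 8 = 2·3 + 2; sub 4 for 3: 2·4 + 2; = 10; G_1 = 10−1 = 9
step 1: 9 = 2·4 + 1; sub 5 for 4: 2·5 + 1; = 11; G_2 = 11−1 = 10
step 2: 10 = 2·5; sub 6 for 5: 2·6; = 12; G_3 = 12−1 = 11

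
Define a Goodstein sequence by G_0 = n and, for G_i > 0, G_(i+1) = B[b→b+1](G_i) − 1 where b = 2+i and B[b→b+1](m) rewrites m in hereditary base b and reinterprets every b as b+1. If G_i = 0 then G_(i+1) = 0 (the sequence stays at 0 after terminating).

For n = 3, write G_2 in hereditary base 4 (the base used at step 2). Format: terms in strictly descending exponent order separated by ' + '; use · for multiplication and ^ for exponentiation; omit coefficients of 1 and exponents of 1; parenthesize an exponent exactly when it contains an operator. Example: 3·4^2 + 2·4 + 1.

i=0: 3 = 2 + 1 (b=2); 2→3: 3 + 1 = 4; 4−1 = 3
i=1: 3 = 3 (b=3); 3→4: 4 = 4; 4−1 = 3
i=2: 3 = 3 (b=4); 4→5: 3 = 3; 3−1 = 2

3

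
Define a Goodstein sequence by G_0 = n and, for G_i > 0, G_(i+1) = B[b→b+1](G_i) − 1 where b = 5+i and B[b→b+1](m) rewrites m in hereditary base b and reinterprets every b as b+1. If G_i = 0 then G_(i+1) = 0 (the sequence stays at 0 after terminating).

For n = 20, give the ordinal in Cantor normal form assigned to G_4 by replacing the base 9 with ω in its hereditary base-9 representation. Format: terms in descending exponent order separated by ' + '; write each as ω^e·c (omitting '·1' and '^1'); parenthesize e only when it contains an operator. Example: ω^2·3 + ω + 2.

ω·3 + 2

[0] 20 ≡ 4·5 (base 5). Lift 6: 24. −1: 23.
[1] 23 ≡ 3·6 + 5 (base 6). Lift 7: 26. −1: 25.
[2] 25 ≡ 3·7 + 4 (base 7). Lift 8: 28. −1: 27.
[3] 27 ≡ 3·8 + 3 (base 8). Lift 9: 30. −1: 29.
[4] 29 ≡ 3·9 + 2 (base 9). Lift 10: 32. −1: 31.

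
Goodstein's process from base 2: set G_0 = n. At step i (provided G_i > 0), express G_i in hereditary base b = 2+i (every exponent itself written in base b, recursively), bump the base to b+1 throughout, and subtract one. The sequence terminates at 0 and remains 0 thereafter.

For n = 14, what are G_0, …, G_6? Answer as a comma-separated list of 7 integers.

step 0: 14 = 2^(2 + 1) + 2^2 + 2; sub 3 for 2: 3^(3 + 1) + 3^3 + 3; = 111; G_1 = 111−1 = 110
step 1: 110 = 3^(3 + 1) + 3^3 + 2; sub 4 for 3: 4^(4 + 1) + 4^4 + 2; = 1282; G_2 = 1282−1 = 1281
step 2: 1281 = 4^(4 + 1) + 4^4 + 1; sub 5 for 4: 5^(5 + 1) + 5^5 + 1; = 18751; G_3 = 18751−1 = 18750
step 3: 18750 = 5^(5 + 1) + 5^5; sub 6 for 5: 6^(6 + 1) + 6^6; = 326592; G_4 = 326592−1 = 326591
step 4: 326591 = 6^(6 + 1) + 5·6^5 + 5·6^4 + 5·6^3 + 5·6^2 + 5·6 + 5; sub 7 for 6: 7^(7 + 1) + 5·7^5 + 5·7^4 + 5·7^3 + 5·7^2 + 5·7 + 5; = 5862841; G_5 = 5862841−1 = 5862840
step 5: 5862840 = 7^(7 + 1) + 5·7^5 + 5·7^4 + 5·7^3 + 5·7^2 + 5·7 + 4; sub 8 for 7: 8^(8 + 1) + 5·8^5 + 5·8^4 + 5·8^3 + 5·8^2 + 5·8 + 4; = 134404972; G_6 = 134404972−1 = 134404971

14, 110, 1281, 18750, 326591, 5862840, 134404971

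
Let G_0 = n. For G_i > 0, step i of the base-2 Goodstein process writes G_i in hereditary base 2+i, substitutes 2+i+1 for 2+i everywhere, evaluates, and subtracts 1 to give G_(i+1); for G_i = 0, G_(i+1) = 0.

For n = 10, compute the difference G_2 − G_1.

942

base 2: 10 = 2^(2 + 1) + 2; at 3: 3^(3 + 1) + 3 = 84; next = 83
base 3: 83 = 3^(3 + 1) + 2; at 4: 4^(4 + 1) + 2 = 1026; next = 1025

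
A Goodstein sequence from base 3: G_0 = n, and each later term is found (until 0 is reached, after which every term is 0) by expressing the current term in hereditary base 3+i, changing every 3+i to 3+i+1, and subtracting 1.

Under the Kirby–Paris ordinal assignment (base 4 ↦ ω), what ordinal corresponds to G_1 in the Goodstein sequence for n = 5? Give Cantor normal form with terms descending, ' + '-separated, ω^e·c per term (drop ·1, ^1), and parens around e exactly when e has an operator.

base 3: 5 = 3 + 2; at 4: 4 + 2 = 6; next = 5
base 4: 5 = 4 + 1; at 5: 5 + 1 = 6; next = 5

ω + 1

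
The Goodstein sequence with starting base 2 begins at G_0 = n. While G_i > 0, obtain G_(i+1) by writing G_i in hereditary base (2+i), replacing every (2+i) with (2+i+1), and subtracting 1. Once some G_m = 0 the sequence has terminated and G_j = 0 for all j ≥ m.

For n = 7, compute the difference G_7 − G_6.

G_0=7  [base 2] 2^2 + 2 + 1  →[2↦3]→  3^3 + 3 + 1 = 31  −1 ⇒ G_1=30
G_1=30  [base 3] 3^3 + 3  →[3↦4]→  4^4 + 4 = 260  −1 ⇒ G_2=259
G_2=259  [base 4] 4^4 + 3  →[4↦5]→  5^5 + 3 = 3128  −1 ⇒ G_3=3127
G_3=3127  [base 5] 5^5 + 2  →[5↦6]→  6^6 + 2 = 46658  −1 ⇒ G_4=46657
G_4=46657  [base 6] 6^6 + 1  →[6↦7]→  7^7 + 1 = 823544  −1 ⇒ G_5=823543
G_5=823543  [base 7] 7^7  →[7↦8]→  8^8 = 16777216  −1 ⇒ G_6=16777215
G_6=16777215  [base 8] 7·8^7 + 7·8^6 + 7·8^5 + 7·8^4 + 7·8^3 + 7·8^2 + 7·8 + 7  →[8↦9]→  7·9^7 + 7·9^6 + 7·9^5 + 7·9^4 + 7·9^3 + 7·9^2 + 7·9 + 7 = 37665880  −1 ⇒ G_7=37665879

20888664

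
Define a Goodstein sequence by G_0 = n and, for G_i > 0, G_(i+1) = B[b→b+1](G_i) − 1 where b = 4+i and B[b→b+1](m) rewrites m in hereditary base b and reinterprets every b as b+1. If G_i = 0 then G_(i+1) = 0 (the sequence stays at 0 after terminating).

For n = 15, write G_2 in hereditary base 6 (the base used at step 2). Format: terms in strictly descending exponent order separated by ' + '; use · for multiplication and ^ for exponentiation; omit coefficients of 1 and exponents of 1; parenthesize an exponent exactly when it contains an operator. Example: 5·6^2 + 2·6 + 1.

G_0 = 15. HB_4(15) = 3·4 + 3. Bump = 18. G_1 = 17.
G_1 = 17. HB_5(17) = 3·5 + 2. Bump = 20. G_2 = 19.

3·6 + 1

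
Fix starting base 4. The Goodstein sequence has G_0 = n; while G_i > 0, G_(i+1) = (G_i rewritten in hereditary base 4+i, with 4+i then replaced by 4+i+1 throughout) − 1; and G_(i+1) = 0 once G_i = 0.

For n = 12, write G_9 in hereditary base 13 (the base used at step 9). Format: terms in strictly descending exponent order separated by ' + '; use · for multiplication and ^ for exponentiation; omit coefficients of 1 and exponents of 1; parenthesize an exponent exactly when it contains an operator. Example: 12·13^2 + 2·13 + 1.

13 + 6

i=0: 12 = 3·4 (b=4); 4→5: 3·5 = 15; 15−1 = 14
i=1: 14 = 2·5 + 4 (b=5); 5→6: 2·6 + 4 = 16; 16−1 = 15
i=2: 15 = 2·6 + 3 (b=6); 6→7: 2·7 + 3 = 17; 17−1 = 16
i=3: 16 = 2·7 + 2 (b=7); 7→8: 2·8 + 2 = 18; 18−1 = 17
i=4: 17 = 2·8 + 1 (b=8); 8→9: 2·9 + 1 = 19; 19−1 = 18
i=5: 18 = 2·9 (b=9); 9→10: 2·10 = 20; 20−1 = 19
i=6: 19 = 10 + 9 (b=10); 10→11: 11 + 9 = 20; 20−1 = 19
i=7: 19 = 11 + 8 (b=11); 11→12: 12 + 8 = 20; 20−1 = 19
i=8: 19 = 12 + 7 (b=12); 12→13: 13 + 7 = 20; 20−1 = 19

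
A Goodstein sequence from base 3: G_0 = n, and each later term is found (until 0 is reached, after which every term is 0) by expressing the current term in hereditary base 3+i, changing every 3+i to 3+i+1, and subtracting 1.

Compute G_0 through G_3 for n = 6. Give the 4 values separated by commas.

6, 7, 7, 7

[0] 6 ≡ 2·3 (base 3). Lift 4: 8. −1: 7.
[1] 7 ≡ 4 + 3 (base 4). Lift 5: 8. −1: 7.
[2] 7 ≡ 5 + 2 (base 5). Lift 6: 8. −1: 7.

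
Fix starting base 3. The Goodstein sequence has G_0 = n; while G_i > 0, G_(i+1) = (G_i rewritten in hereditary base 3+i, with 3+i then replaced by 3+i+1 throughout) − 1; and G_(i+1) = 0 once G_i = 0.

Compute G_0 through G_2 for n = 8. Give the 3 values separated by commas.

[0] 8 ≡ 2·3 + 2 (base 3). Lift 4: 10. −1: 9.
[1] 9 ≡ 2·4 + 1 (base 4). Lift 5: 11. −1: 10.

8, 9, 10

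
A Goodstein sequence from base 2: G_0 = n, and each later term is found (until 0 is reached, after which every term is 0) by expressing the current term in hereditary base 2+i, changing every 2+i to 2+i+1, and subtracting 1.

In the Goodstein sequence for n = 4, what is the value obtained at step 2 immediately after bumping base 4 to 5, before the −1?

61

G_0 = 4. HB_2(4) = 2^2. Bump = 27. G_1 = 26.
G_1 = 26. HB_3(26) = 2·3^2 + 2·3 + 2. Bump = 42. G_2 = 41.
G_2 = 41. HB_4(41) = 2·4^2 + 2·4 + 1. Bump = 61. G_3 = 60.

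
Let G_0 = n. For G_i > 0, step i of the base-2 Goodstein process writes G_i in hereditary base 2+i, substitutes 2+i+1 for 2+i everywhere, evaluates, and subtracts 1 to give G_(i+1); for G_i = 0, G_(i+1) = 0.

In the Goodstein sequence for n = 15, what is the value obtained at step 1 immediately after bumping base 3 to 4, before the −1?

step 0: 15 = 2^(2 + 1) + 2^2 + 2 + 1; sub 3 for 2: 3^(3 + 1) + 3^3 + 3 + 1; = 112; G_1 = 112−1 = 111
step 1: 111 = 3^(3 + 1) + 3^3 + 3; sub 4 for 3: 4^(4 + 1) + 4^4 + 4; = 1284; G_2 = 1284−1 = 1283

1284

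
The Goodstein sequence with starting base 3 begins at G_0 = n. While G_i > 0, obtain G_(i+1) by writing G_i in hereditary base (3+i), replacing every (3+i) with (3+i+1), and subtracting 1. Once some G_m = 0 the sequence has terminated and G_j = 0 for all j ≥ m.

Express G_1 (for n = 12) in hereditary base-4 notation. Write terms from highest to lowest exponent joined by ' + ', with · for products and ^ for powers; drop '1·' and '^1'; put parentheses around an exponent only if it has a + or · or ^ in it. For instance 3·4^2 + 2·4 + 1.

12 —HB3→ 3^2 + 3 —bump→ 4^2 + 4 = 20 —(−1)→ 19
19 —HB4→ 4^2 + 3 —bump→ 5^2 + 3 = 28 —(−1)→ 27

4^2 + 3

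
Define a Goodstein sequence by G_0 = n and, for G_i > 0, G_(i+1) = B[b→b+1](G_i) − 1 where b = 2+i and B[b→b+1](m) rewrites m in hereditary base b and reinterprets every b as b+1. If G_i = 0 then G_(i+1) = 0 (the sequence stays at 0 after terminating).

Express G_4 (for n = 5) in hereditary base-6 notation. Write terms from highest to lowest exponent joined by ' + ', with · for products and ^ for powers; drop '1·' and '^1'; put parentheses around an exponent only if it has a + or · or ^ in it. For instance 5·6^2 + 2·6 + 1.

3·6^3 + 3·6^2 + 3·6 + 1

i=0: 5 = 2^2 + 1 (b=2); 2→3: 3^3 + 1 = 28; 28−1 = 27
i=1: 27 = 3^3 (b=3); 3→4: 4^4 = 256; 256−1 = 255
i=2: 255 = 3·4^3 + 3·4^2 + 3·4 + 3 (b=4); 4→5: 3·5^3 + 3·5^2 + 3·5 + 3 = 468; 468−1 = 467
i=3: 467 = 3·5^3 + 3·5^2 + 3·5 + 2 (b=5); 5→6: 3·6^3 + 3·6^2 + 3·6 + 2 = 776; 776−1 = 775
i=4: 775 = 3·6^3 + 3·6^2 + 3·6 + 1 (b=6); 6→7: 3·7^3 + 3·7^2 + 3·7 + 1 = 1198; 1198−1 = 1197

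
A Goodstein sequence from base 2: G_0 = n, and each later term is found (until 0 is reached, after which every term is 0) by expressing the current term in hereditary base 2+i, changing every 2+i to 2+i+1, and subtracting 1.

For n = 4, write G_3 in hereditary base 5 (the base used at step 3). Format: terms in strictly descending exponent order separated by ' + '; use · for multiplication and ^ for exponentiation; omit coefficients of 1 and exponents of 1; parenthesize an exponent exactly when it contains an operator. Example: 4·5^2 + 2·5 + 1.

2·5^2 + 2·5

G_0=4  [base 2] 2^2  →[2↦3]→  3^3 = 27  −1 ⇒ G_1=26
G_1=26  [base 3] 2·3^2 + 2·3 + 2  →[3↦4]→  2·4^2 + 2·4 + 2 = 42  −1 ⇒ G_2=41
G_2=41  [base 4] 2·4^2 + 2·4 + 1  →[4↦5]→  2·5^2 + 2·5 + 1 = 61  −1 ⇒ G_3=60
G_3=60  [base 5] 2·5^2 + 2·5  →[5↦6]→  2·6^2 + 2·6 = 84  −1 ⇒ G_4=83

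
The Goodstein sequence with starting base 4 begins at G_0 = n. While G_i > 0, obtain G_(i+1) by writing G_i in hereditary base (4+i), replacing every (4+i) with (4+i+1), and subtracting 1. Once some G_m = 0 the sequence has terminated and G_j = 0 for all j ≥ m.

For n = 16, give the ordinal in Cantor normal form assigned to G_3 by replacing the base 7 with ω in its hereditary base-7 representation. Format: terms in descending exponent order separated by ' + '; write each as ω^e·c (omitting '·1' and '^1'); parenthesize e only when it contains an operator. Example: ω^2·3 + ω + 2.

base 4: 16 = 4^2; at 5: 5^2 = 25; next = 24
base 5: 24 = 4·5 + 4; at 6: 4·6 + 4 = 28; next = 27
base 6: 27 = 4·6 + 3; at 7: 4·7 + 3 = 31; next = 30

ω·4 + 2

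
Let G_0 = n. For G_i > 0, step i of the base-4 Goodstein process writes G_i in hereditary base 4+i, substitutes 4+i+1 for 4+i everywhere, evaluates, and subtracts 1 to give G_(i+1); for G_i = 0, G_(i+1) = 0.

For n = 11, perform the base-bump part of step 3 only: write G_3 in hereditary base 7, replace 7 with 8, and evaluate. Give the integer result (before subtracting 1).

[0] 11 ≡ 2·4 + 3 (base 4). Lift 5: 13. −1: 12.
[1] 12 ≡ 2·5 + 2 (base 5). Lift 6: 14. −1: 13.
[2] 13 ≡ 2·6 + 1 (base 6). Lift 7: 15. −1: 14.
[3] 14 ≡ 2·7 (base 7). Lift 8: 16. −1: 15.

16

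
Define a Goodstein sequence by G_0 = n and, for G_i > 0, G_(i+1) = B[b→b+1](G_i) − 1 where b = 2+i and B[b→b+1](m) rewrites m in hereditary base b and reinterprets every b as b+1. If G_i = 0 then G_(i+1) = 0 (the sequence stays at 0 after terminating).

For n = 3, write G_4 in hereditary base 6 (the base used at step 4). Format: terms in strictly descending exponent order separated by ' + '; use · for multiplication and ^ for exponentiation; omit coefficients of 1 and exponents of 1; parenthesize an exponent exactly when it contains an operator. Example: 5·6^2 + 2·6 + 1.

G_0 = 3. HB_2(3) = 2 + 1. Bump = 4. G_1 = 3.
G_1 = 3. HB_3(3) = 3. Bump = 4. G_2 = 3.
G_2 = 3. HB_4(3) = 3. Bump = 3. G_3 = 2.
G_3 = 2. HB_5(2) = 2. Bump = 2. G_4 = 1.
G_4 = 1. HB_6(1) = 1. Bump = 1. G_5 = 0.

1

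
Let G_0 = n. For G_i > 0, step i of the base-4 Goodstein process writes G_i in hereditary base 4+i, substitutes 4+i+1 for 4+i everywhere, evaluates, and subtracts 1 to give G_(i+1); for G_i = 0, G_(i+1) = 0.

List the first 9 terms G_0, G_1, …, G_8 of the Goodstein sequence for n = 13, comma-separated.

13, 15, 17, 18, 19, 20, 21, 22, 23

G_0=13  [base 4] 3·4 + 1  →[4↦5]→  3·5 + 1 = 16  −1 ⇒ G_1=15
G_1=15  [base 5] 3·5  →[5↦6]→  3·6 = 18  −1 ⇒ G_2=17
G_2=17  [base 6] 2·6 + 5  →[6↦7]→  2·7 + 5 = 19  −1 ⇒ G_3=18
G_3=18  [base 7] 2·7 + 4  →[7↦8]→  2·8 + 4 = 20  −1 ⇒ G_4=19
G_4=19  [base 8] 2·8 + 3  →[8↦9]→  2·9 + 3 = 21  −1 ⇒ G_5=20
G_5=20  [base 9] 2·9 + 2  →[9↦10]→  2·10 + 2 = 22  −1 ⇒ G_6=21
G_6=21  [base 10] 2·10 + 1  →[10↦11]→  2·11 + 1 = 23  −1 ⇒ G_7=22
G_7=22  [base 11] 2·11  →[11↦12]→  2·12 = 24  −1 ⇒ G_8=23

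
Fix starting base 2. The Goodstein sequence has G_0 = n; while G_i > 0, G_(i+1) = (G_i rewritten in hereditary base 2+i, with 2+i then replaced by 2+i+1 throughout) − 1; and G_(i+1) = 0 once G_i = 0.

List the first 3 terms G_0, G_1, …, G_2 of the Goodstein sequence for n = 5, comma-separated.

[0] 5 ≡ 2^2 + 1 (base 2). Lift 3: 28. −1: 27.
[1] 27 ≡ 3^3 (base 3). Lift 4: 256. −1: 255.

5, 27, 255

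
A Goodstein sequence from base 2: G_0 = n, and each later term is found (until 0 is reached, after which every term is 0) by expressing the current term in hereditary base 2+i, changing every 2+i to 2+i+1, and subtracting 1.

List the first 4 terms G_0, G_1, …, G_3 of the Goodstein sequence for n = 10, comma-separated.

step 0: 10 = 2^(2 + 1) + 2; sub 3 for 2: 3^(3 + 1) + 3; = 84; G_1 = 84−1 = 83
step 1: 83 = 3^(3 + 1) + 2; sub 4 for 3: 4^(4 + 1) + 2; = 1026; G_2 = 1026−1 = 1025
step 2: 1025 = 4^(4 + 1) + 1; sub 5 for 4: 5^(5 + 1) + 1; = 15626; G_3 = 15626−1 = 15625

10, 83, 1025, 15625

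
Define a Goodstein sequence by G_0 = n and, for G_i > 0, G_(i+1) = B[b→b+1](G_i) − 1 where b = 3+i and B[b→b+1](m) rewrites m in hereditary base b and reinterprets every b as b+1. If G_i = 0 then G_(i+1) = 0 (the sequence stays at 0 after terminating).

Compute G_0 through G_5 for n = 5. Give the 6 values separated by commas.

G_0=5  [base 3] 3 + 2  →[3↦4]→  4 + 2 = 6  −1 ⇒ G_1=5
G_1=5  [base 4] 4 + 1  →[4↦5]→  5 + 1 = 6  −1 ⇒ G_2=5
G_2=5  [base 5] 5  →[5↦6]→  6 = 6  −1 ⇒ G_3=5
G_3=5  [base 6] 5  →[6↦7]→  5 = 5  −1 ⇒ G_4=4
G_4=4  [base 7] 4  →[7↦8]→  4 = 4  −1 ⇒ G_5=3

5, 5, 5, 5, 4, 3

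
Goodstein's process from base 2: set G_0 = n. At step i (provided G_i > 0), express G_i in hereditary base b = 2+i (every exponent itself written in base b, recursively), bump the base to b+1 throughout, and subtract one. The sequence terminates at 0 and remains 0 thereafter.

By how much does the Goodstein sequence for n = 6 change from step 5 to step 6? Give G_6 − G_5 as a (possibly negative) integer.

G_0=6  [base 2] 2^2 + 2  →[2↦3]→  3^3 + 3 = 30  −1 ⇒ G_1=29
G_1=29  [base 3] 3^3 + 2  →[3↦4]→  4^4 + 2 = 258  −1 ⇒ G_2=257
G_2=257  [base 4] 4^4 + 1  →[4↦5]→  5^5 + 1 = 3126  −1 ⇒ G_3=3125
G_3=3125  [base 5] 5^5  →[5↦6]→  6^6 = 46656  −1 ⇒ G_4=46655
G_4=46655  [base 6] 5·6^5 + 5·6^4 + 5·6^3 + 5·6^2 + 5·6 + 5  →[6↦7]→  5·7^5 + 5·7^4 + 5·7^3 + 5·7^2 + 5·7 + 5 = 98040  −1 ⇒ G_5=98039
G_5=98039  [base 7] 5·7^5 + 5·7^4 + 5·7^3 + 5·7^2 + 5·7 + 4  →[7↦8]→  5·8^5 + 5·8^4 + 5·8^3 + 5·8^2 + 5·8 + 4 = 187244  −1 ⇒ G_6=187243

89204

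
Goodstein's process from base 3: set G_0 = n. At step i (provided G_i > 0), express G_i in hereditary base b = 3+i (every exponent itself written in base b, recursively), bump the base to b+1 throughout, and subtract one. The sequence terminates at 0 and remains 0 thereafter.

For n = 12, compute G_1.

19

base 3: 12 = 3^2 + 3; at 4: 4^2 + 4 = 20; next = 19
base 4: 19 = 4^2 + 3; at 5: 5^2 + 3 = 28; next = 27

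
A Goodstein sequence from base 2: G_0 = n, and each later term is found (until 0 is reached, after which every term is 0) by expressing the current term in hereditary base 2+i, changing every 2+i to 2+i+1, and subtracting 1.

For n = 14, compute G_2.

14 —HB2→ 2^(2 + 1) + 2^2 + 2 —bump→ 3^(3 + 1) + 3^3 + 3 = 111 —(−1)→ 110
110 —HB3→ 3^(3 + 1) + 3^3 + 2 —bump→ 4^(4 + 1) + 4^4 + 2 = 1282 —(−1)→ 1281

1281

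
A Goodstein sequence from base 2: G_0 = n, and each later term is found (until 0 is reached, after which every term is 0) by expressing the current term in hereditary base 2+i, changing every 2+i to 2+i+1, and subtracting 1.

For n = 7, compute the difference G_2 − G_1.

[0] 7 ≡ 2^2 + 2 + 1 (base 2). Lift 3: 31. −1: 30.
[1] 30 ≡ 3^3 + 3 (base 3). Lift 4: 260. −1: 259.

229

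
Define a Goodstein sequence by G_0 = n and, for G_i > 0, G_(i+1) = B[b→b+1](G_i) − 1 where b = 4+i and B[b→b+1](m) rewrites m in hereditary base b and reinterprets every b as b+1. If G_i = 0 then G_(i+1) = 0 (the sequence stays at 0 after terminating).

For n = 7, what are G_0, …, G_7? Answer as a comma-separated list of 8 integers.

G_0=7  [base 4] 4 + 3  →[4↦5]→  5 + 3 = 8  −1 ⇒ G_1=7
G_1=7  [base 5] 5 + 2  →[5↦6]→  6 + 2 = 8  −1 ⇒ G_2=7
G_2=7  [base 6] 6 + 1  →[6↦7]→  7 + 1 = 8  −1 ⇒ G_3=7
G_3=7  [base 7] 7  →[7↦8]→  8 = 8  −1 ⇒ G_4=7
G_4=7  [base 8] 7  →[8↦9]→  7 = 7  −1 ⇒ G_5=6
G_5=6  [base 9] 6  →[9↦10]→  6 = 6  −1 ⇒ G_6=5
G_6=5  [base 10] 5  →[10↦11]→  5 = 5  −1 ⇒ G_7=4

7, 7, 7, 7, 7, 6, 5, 4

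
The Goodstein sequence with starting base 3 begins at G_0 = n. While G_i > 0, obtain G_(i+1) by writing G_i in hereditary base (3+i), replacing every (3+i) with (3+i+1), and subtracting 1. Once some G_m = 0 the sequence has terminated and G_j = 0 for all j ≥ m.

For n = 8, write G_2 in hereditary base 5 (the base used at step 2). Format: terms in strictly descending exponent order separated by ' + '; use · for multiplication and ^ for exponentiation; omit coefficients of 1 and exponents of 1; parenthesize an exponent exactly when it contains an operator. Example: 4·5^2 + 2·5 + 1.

8 —HB3→ 2·3 + 2 —bump→ 2·4 + 2 = 10 —(−1)→ 9
9 —HB4→ 2·4 + 1 —bump→ 2·5 + 1 = 11 —(−1)→ 10
10 —HB5→ 2·5 —bump→ 2·6 = 12 —(−1)→ 11

2·5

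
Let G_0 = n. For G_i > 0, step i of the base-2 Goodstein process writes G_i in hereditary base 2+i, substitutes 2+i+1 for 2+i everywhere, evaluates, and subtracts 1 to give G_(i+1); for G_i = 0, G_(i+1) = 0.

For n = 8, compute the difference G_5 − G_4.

[0] 8 ≡ 2^(2 + 1) (base 2). Lift 3: 81. −1: 80.
[1] 80 ≡ 2·3^3 + 2·3^2 + 2·3 + 2 (base 3). Lift 4: 554. −1: 553.
[2] 553 ≡ 2·4^4 + 2·4^2 + 2·4 + 1 (base 4). Lift 5: 6311. −1: 6310.
[3] 6310 ≡ 2·5^5 + 2·5^2 + 2·5 (base 5). Lift 6: 93396. −1: 93395.
[4] 93395 ≡ 2·6^6 + 2·6^2 + 6 + 5 (base 6). Lift 7: 1647196. −1: 1647195.

1553800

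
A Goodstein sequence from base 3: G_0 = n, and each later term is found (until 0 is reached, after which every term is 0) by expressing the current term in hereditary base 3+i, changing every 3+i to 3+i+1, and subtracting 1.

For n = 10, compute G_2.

24

i=0: 10 = 3^2 + 1 (b=3); 3→4: 4^2 + 1 = 17; 17−1 = 16
i=1: 16 = 4^2 (b=4); 4→5: 5^2 = 25; 25−1 = 24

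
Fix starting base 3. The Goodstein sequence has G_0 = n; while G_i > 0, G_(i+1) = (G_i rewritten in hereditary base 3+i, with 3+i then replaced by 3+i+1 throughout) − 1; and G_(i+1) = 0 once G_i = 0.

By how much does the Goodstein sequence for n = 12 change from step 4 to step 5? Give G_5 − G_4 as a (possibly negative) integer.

14

base 3: 12 = 3^2 + 3; at 4: 4^2 + 4 = 20; next = 19
base 4: 19 = 4^2 + 3; at 5: 5^2 + 3 = 28; next = 27
base 5: 27 = 5^2 + 2; at 6: 6^2 + 2 = 38; next = 37
base 6: 37 = 6^2 + 1; at 7: 7^2 + 1 = 50; next = 49
base 7: 49 = 7^2; at 8: 8^2 = 64; next = 63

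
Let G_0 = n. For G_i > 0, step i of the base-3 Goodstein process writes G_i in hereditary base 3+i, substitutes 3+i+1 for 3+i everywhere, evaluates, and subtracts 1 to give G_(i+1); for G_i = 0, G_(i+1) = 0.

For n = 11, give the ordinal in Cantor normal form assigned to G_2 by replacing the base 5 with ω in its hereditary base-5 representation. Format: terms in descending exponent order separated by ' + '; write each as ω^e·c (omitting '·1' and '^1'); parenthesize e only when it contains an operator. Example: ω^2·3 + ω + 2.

G_0=11  [base 3] 3^2 + 2  →[3↦4]→  4^2 + 2 = 18  −1 ⇒ G_1=17
G_1=17  [base 4] 4^2 + 1  →[4↦5]→  5^2 + 1 = 26  −1 ⇒ G_2=25
G_2=25  [base 5] 5^2  →[5↦6]→  6^2 = 36  −1 ⇒ G_3=35

ω^2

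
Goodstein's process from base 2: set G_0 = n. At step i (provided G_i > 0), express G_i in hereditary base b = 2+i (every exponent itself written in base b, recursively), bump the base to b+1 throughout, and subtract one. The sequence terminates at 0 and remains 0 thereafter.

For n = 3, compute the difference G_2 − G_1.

0

i=0: 3 = 2 + 1 (b=2); 2→3: 3 + 1 = 4; 4−1 = 3
i=1: 3 = 3 (b=3); 3→4: 4 = 4; 4−1 = 3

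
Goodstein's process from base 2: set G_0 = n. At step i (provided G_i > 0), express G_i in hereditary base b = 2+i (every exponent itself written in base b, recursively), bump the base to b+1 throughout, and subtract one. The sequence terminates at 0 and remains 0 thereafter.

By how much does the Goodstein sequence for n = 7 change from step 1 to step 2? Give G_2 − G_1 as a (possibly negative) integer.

step 0: 7 = 2^2 + 2 + 1; sub 3 for 2: 3^3 + 3 + 1; = 31; G_1 = 31−1 = 30
step 1: 30 = 3^3 + 3; sub 4 for 3: 4^4 + 4; = 260; G_2 = 260−1 = 259

229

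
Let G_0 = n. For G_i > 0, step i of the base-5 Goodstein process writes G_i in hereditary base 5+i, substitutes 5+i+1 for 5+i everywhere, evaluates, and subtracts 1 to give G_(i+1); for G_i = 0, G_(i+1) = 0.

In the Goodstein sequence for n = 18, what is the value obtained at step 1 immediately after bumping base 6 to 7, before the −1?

23

[0] 18 ≡ 3·5 + 3 (base 5). Lift 6: 21. −1: 20.
[1] 20 ≡ 3·6 + 2 (base 6). Lift 7: 23. −1: 22.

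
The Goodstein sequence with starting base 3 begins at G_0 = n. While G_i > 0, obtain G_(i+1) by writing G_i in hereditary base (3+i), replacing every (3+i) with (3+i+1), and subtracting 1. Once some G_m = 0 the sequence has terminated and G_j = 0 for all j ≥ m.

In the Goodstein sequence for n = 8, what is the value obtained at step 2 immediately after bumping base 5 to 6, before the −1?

12

base 3: 8 = 2·3 + 2; at 4: 2·4 + 2 = 10; next = 9
base 4: 9 = 2·4 + 1; at 5: 2·5 + 1 = 11; next = 10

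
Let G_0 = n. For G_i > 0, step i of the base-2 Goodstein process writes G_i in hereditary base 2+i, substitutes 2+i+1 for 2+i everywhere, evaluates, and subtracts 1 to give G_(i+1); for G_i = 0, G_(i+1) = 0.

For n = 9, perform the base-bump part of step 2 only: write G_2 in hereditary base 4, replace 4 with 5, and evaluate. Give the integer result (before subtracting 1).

9 —HB2→ 2^(2 + 1) + 1 —bump→ 3^(3 + 1) + 1 = 82 —(−1)→ 81
81 —HB3→ 3^(3 + 1) —bump→ 4^(4 + 1) = 1024 —(−1)→ 1023
1023 —HB4→ 3·4^4 + 3·4^3 + 3·4^2 + 3·4 + 3 —bump→ 3·5^5 + 3·5^3 + 3·5^2 + 3·5 + 3 = 9843 —(−1)→ 9842

9843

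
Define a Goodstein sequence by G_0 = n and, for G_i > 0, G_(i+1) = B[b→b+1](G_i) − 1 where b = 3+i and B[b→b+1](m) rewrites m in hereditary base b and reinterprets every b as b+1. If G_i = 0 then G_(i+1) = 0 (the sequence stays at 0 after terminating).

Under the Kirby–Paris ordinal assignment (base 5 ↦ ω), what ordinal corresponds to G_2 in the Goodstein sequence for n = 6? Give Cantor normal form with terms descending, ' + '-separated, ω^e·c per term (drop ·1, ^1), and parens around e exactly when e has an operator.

G_0 = 6. HB_3(6) = 2·3. Bump = 8. G_1 = 7.
G_1 = 7. HB_4(7) = 4 + 3. Bump = 8. G_2 = 7.
G_2 = 7. HB_5(7) = 5 + 2. Bump = 8. G_3 = 7.

ω + 2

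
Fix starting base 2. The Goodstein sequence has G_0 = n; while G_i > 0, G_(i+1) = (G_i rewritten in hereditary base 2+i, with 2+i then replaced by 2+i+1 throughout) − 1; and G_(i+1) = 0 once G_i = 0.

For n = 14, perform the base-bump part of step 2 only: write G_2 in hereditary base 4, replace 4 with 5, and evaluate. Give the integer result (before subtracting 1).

G_0=14  [base 2] 2^(2 + 1) + 2^2 + 2  →[2↦3]→  3^(3 + 1) + 3^3 + 3 = 111  −1 ⇒ G_1=110
G_1=110  [base 3] 3^(3 + 1) + 3^3 + 2  →[3↦4]→  4^(4 + 1) + 4^4 + 2 = 1282  −1 ⇒ G_2=1281

18751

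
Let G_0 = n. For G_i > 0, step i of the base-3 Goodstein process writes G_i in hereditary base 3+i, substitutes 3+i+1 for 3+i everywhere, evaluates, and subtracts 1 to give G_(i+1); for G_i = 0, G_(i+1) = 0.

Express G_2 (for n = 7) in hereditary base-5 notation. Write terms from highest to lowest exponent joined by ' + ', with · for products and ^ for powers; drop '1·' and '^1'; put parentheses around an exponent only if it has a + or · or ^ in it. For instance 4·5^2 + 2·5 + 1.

5 + 4

step 0: 7 = 2·3 + 1; sub 4 for 3: 2·4 + 1; = 9; G_1 = 9−1 = 8
step 1: 8 = 2·4; sub 5 for 4: 2·5; = 10; G_2 = 10−1 = 9
step 2: 9 = 5 + 4; sub 6 for 5: 6 + 4; = 10; G_3 = 10−1 = 9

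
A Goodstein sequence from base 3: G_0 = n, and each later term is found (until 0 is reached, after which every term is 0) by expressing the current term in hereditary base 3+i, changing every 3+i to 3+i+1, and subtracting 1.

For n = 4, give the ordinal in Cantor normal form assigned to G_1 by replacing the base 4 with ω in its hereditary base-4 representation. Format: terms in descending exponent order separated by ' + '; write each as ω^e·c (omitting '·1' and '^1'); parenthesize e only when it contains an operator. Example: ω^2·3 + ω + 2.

ω

G_0=4  [base 3] 3 + 1  →[3↦4]→  4 + 1 = 5  −1 ⇒ G_1=4
G_1=4  [base 4] 4  →[4↦5]→  5 = 5  −1 ⇒ G_2=4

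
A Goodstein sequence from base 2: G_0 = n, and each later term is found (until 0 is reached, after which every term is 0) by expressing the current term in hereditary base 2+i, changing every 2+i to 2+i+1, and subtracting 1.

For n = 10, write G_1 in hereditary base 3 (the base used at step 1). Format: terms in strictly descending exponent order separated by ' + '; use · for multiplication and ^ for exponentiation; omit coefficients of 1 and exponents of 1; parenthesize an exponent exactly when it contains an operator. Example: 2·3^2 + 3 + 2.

G_0 = 10. HB_2(10) = 2^(2 + 1) + 2. Bump = 84. G_1 = 83.
G_1 = 83. HB_3(83) = 3^(3 + 1) + 2. Bump = 1026. G_2 = 1025.

3^(3 + 1) + 2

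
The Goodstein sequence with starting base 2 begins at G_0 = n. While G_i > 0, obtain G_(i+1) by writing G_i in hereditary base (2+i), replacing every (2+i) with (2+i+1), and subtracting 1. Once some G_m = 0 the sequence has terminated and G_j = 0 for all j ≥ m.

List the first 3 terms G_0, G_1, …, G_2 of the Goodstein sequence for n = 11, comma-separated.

(0) 11|_2 = 2^(2 + 1) + 2 + 1 ↦ 3^(3 + 1) + 3 + 1|_3 = 85 ⇒ 84
(1) 84|_3 = 3^(3 + 1) + 3 ↦ 4^(4 + 1) + 4|_4 = 1028 ⇒ 1027

11, 84, 1027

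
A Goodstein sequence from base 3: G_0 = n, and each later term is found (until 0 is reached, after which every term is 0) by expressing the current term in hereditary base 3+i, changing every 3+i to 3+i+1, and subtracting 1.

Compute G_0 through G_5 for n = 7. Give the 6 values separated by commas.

7, 8, 9, 9, 9, 9

step 0: 7 = 2·3 + 1; sub 4 for 3: 2·4 + 1; = 9; G_1 = 9−1 = 8
step 1: 8 = 2·4; sub 5 for 4: 2·5; = 10; G_2 = 10−1 = 9
step 2: 9 = 5 + 4; sub 6 for 5: 6 + 4; = 10; G_3 = 10−1 = 9
step 3: 9 = 6 + 3; sub 7 for 6: 7 + 3; = 10; G_4 = 10−1 = 9
step 4: 9 = 7 + 2; sub 8 for 7: 8 + 2; = 10; G_5 = 10−1 = 9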